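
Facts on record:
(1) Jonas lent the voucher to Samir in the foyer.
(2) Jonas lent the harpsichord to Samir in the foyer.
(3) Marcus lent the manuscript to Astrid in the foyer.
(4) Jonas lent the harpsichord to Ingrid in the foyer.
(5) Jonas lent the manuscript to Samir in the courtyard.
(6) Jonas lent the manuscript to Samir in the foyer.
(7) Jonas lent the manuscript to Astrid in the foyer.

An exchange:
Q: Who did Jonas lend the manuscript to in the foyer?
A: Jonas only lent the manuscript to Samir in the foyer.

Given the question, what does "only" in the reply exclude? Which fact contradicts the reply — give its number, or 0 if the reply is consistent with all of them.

7

The question "Who did ... to ...?" targets the recipient, so in the reply the focus falls on "Samir".
So "only" ranges over recipients; the rest (Jonas as agent and the manuscript as thing and in the foyer as setting) is presupposed.
Fact (7) keeps Jonas as agent and the manuscript as thing and in the foyer as setting but has recipient = Astrid; that refutes the reply.
(Fact (5) would refute a reading with focus on the setting — but that is not what the question asks.)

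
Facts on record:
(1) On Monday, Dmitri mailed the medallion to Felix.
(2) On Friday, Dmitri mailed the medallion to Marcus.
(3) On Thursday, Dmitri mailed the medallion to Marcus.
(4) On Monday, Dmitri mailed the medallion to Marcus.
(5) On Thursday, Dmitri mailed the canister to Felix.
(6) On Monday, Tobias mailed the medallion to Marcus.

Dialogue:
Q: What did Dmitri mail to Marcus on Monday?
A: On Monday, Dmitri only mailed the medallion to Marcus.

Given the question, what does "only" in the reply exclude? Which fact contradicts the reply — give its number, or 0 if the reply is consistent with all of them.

0

Answering "What did ...?" puts focus on the thing — here, "the medallion".
So "only" ranges over things; the rest (agent = Dmitri, recipient = Marcus, setting = on Monday) is presupposed.
No listed fact shares that background with another thing. Nothing contradicts the reply.
(Fact (2) would refute a reading with focus on the setting — but that is not what the question asks.)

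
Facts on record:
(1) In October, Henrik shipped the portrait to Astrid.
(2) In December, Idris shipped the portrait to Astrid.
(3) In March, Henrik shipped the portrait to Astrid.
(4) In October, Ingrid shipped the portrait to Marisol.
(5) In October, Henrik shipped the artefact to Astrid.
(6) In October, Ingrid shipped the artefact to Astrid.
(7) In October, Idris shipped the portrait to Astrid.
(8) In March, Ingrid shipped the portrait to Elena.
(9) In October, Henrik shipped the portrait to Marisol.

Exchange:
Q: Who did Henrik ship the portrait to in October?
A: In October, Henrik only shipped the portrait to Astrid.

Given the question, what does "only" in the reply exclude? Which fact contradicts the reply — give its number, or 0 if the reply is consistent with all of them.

The question "Who did ... to ...?" targets the recipient, so in the reply the focus falls on "Astrid".
"Only" then excludes alternative recipients while the background — agent = Henrik, thing = the portrait, setting = in October — is held fixed.
Fact (9) shares the background with a different recipient (Marisol) — counterexample.
(Fact (5) would refute a reading with focus on the thing — but that is not what the question asks.)

9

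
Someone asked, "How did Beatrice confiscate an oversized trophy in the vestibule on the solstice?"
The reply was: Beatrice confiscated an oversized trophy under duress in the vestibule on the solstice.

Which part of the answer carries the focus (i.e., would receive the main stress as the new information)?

The wh-word "how" asks about the manner.
In the answer, "Beatrice", "an oversized trophy", "in the vestibule" and "on the solstice" are given — repeated from the question.
The constituent filling the manner gap is "under duress"; that is the focus and would carry nuclear stress.

under duress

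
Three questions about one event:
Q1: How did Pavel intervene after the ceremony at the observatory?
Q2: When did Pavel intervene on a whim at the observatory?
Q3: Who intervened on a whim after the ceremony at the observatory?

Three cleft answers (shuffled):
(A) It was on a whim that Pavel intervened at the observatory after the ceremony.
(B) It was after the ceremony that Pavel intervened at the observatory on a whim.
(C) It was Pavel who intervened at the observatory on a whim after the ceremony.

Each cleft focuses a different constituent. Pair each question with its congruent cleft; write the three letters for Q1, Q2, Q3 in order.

ABC

Q1 asks about the manner; cleft (A) focuses "on a whim", which is the manner — so Q1 → A.
Q2 asks about the time; cleft (B) focuses "after the ceremony", which is the time — so Q2 → B.
Q3 asks about the subject (agent); cleft (C) focuses "Pavel", which is the subject (agent) — so Q3 → C.
Mapping: Q1→A, Q2→B, Q3→C.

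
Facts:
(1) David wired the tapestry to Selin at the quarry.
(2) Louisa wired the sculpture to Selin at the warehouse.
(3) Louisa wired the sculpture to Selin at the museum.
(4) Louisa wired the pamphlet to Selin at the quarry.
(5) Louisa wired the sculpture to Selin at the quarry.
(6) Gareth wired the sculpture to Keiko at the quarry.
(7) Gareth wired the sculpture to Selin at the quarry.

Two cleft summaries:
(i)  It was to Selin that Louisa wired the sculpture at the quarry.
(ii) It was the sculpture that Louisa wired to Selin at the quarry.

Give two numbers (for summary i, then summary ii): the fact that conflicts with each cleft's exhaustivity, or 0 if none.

0, 4

(i): focus "Selin". No fact shares same agent, thing, setting (Louisa / the sculpture / at the quarry) with a different recipient. 0.
(ii): focus "the sculpture". Looking for same agent, recipient, setting (Louisa / Selin / at the quarry) with some other thing — fact (4) has the pamphlet there. Refuted.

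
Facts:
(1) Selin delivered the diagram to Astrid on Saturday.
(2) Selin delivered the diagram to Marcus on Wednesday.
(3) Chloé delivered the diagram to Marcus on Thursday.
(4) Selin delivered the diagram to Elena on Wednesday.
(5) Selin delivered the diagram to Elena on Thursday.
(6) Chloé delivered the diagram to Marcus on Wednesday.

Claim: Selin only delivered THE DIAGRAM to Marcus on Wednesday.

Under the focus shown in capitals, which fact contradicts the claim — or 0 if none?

0

The capitals mark "the diagram" as focus. So "only" rules out other things, with the rest (Selin as agent and Marcus as recipient and on Wednesday as setting) as background.
Every other fact changes something in the background, not just the thing. Nothing refutes the claim.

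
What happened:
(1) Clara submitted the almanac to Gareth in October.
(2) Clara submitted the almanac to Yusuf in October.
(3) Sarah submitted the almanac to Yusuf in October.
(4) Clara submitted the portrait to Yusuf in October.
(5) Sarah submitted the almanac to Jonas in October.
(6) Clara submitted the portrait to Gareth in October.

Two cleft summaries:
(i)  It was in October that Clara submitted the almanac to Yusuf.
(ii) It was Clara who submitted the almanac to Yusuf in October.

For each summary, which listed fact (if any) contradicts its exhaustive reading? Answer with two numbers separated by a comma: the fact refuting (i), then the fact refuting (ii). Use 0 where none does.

0, 3

(i): focus "in October". No fact shares agent = Clara, thing = the almanac, recipient = Yusuf with a different setting. 0.
(ii): focus "Clara". Looking for thing = the almanac, recipient = Yusuf, setting = in October with some other agent — fact (3) has Sarah there. Refuted.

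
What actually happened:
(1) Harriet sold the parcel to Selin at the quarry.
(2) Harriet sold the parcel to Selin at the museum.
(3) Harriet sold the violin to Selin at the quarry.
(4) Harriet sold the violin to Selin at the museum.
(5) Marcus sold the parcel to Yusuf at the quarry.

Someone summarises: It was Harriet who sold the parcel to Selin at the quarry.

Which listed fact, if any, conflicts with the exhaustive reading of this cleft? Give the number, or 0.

The cleft puts "Harriet" in focus and presupposes the open proposition with thing = the parcel, recipient = Selin, setting = at the quarry.
Exhaustivity: Harriet is the only agent satisfying that background.
No listed fact matches the background with a different agent. Exhaustivity holds.

0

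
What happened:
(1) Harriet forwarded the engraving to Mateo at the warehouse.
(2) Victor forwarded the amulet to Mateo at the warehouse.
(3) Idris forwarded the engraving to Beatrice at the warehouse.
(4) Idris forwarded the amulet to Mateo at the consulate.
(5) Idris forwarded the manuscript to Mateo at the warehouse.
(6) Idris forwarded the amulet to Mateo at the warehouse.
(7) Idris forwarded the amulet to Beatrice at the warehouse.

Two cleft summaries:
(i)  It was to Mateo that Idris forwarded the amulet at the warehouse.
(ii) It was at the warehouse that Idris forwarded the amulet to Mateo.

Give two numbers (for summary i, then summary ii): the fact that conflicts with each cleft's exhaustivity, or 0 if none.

7, 4

(i): focus "Mateo". Looking for agent = Idris, thing = the amulet, setting = at the warehouse with some other recipient — fact (7) has Beatrice there. Refuted.
(ii): focus "at the warehouse". Looking for agent = Idris, thing = the amulet, recipient = Mateo with some other setting — fact (4) has at the consulate there. Refuted.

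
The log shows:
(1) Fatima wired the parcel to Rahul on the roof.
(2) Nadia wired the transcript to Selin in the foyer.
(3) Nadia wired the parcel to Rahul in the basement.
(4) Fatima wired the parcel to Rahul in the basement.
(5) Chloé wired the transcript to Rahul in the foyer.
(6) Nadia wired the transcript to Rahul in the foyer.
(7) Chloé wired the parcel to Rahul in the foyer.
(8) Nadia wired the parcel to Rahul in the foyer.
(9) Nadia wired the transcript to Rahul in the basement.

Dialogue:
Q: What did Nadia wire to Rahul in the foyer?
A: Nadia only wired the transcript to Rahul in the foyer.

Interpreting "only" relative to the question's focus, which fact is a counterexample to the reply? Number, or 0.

8

Answering "What did ...?" puts focus on the thing — here, "the transcript".
So "only" ranges over things; the rest (Nadia as agent and Rahul as recipient and in the foyer as setting) is presupposed.
Fact (8) keeps Nadia as agent and Rahul as recipient and in the foyer as setting but has thing = the parcel; that refutes the reply.
(Fact (2) would refute a reading with focus on the recipient — but that is not what the question asks.)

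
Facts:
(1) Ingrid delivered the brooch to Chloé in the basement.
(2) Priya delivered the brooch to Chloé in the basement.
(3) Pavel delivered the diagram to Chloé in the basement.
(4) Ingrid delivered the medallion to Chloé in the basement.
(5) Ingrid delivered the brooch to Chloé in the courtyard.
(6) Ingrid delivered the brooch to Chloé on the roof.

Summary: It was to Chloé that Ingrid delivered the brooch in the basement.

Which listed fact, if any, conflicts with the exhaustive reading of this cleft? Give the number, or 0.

Focus of the cleft: "Chloé" (the recipient). Presupposed background: agent = Ingrid, thing = the brooch, setting = in the basement.
Exhaustivity: Chloé is the only recipient satisfying that background.
No listed fact matches the background with a different recipient. Exhaustivity holds.

0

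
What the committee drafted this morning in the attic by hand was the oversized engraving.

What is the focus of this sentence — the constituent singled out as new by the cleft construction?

the oversized engraving

In a pseudo-cleft "What ... was X", the post-copular constituent X is the focus.
Here the focus is "the oversized engraving". The backgrounded (presupposed) material includes "the committee", "by hand", "this morning" and "in the attic".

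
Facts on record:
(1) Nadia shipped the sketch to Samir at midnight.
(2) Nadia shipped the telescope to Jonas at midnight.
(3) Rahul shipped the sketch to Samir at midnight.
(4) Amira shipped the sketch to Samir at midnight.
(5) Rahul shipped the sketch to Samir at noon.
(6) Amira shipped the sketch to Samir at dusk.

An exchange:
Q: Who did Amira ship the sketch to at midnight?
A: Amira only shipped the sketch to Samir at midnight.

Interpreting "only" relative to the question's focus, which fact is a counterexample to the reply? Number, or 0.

Answering "Who did ... to ...?" puts focus on the recipient — here, "Samir".
"Only" then excludes alternative recipients while the background — Amira as agent and the sketch as thing and at midnight as setting — is held fixed.
No fact keeps Amira as agent and the sketch as thing and at midnight as setting while changing the recipient; every other fact differs on something backgrounded. The reply stands.
(Fact (6) would refute a reading with focus on the setting — but that is not what the question asks.)

0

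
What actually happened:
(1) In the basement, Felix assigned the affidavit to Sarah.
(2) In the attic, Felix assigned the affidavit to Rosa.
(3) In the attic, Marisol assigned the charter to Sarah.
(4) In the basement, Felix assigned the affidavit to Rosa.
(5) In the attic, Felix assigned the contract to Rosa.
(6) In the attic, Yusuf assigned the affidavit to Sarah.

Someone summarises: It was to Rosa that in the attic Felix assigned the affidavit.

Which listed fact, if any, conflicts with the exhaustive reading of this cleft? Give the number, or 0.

0

The cleft puts "Rosa" in focus and presupposes the open proposition with agent = Felix, thing = the affidavit, setting = in the attic.
The exhaustive reading says no other recipient fits that background.
Every other fact differs from the presupposition on some backgrounded slot, so none challenges the exhaustivity.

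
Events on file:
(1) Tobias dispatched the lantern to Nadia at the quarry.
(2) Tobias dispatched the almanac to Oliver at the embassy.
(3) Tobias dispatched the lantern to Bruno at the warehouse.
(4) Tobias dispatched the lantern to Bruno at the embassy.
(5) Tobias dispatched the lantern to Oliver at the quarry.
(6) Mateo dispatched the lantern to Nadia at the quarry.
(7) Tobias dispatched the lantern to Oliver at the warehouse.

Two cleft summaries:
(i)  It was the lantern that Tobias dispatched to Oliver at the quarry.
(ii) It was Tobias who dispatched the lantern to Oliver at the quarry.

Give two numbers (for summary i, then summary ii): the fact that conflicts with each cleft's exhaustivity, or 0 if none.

(i): focus "the lantern". No fact shares agent = Tobias, recipient = Oliver, setting = at the quarry with a different thing. 0.
(ii): focus "Tobias". No fact shares thing = the lantern, recipient = Oliver, setting = at the quarry with a different agent. 0.

0, 0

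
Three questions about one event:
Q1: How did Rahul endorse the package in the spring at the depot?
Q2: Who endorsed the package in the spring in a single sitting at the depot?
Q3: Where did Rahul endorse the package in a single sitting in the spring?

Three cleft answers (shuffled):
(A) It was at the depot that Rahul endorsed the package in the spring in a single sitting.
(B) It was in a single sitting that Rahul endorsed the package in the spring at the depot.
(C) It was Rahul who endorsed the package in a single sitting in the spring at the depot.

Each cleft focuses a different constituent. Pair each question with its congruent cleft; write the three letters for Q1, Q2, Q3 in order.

Q1 asks about the manner; cleft (B) focuses "in a single sitting", which is the manner — so Q1 → B.
Q2 asks about the subject (agent); cleft (C) focuses "Rahul", which is the subject (agent) — so Q2 → C.
Q3 asks about the location; cleft (A) focuses "at the depot", which is the location — so Q3 → A.
Mapping: Q1→B, Q2→C, Q3→A.

BCA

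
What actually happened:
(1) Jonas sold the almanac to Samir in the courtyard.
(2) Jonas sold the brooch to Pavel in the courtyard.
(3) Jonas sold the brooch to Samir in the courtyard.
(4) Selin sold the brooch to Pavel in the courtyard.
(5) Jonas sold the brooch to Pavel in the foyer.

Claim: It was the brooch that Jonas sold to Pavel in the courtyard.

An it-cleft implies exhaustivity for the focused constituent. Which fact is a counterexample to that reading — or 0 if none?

0

The cleft puts "the brooch" in focus and presupposes the open proposition with agent = Jonas, recipient = Pavel, setting = in the courtyard.
Exhaustivity: the brooch is the only thing satisfying that background.
No listed fact matches the background with a different thing. Exhaustivity holds.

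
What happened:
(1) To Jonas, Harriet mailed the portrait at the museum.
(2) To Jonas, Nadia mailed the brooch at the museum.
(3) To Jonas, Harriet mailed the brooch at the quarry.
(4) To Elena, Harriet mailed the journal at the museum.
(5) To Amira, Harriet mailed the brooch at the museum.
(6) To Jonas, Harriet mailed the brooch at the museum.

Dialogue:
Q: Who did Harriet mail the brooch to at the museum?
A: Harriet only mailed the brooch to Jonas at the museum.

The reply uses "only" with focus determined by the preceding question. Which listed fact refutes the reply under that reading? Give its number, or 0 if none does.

Answering "Who did ... to ...?" puts focus on the recipient — here, "Jonas".
So "only" ranges over recipients; the rest (agent = Harriet, thing = the brooch, setting = at the museum) is presupposed.
Fact (5) shares the background with a different recipient (Amira) — counterexample.
(Fact (3) would refute a reading with focus on the setting — but that is not what the question asks.)

5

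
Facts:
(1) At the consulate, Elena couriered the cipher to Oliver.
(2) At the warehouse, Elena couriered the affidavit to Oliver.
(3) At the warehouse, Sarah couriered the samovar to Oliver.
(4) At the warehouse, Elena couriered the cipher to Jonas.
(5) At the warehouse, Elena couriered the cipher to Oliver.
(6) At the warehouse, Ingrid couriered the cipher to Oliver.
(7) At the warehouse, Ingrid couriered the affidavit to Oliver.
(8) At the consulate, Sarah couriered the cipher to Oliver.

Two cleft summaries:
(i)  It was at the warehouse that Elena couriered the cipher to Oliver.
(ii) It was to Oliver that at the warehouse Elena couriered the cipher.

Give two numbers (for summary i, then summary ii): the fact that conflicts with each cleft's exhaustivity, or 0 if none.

1, 4

Summary (i) focuses "at the warehouse" (the setting); background Elena as agent and the cipher as thing and Oliver as recipient. Fact (1) matches that background with setting = at the consulate — refutes (i).
Summary (ii) focuses "Oliver" (the recipient); background Elena as agent and the cipher as thing and at the warehouse as setting. Fact (4) matches that background with recipient = Jonas — refutes (ii).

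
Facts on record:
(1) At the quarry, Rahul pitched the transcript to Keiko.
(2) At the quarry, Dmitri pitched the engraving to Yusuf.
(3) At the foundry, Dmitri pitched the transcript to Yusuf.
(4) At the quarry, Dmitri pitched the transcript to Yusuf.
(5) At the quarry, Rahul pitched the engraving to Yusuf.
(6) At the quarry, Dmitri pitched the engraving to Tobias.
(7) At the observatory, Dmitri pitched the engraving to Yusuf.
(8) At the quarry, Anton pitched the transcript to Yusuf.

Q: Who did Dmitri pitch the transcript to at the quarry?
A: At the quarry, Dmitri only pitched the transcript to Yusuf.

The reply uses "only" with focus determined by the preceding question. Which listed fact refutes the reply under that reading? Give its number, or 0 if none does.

Answering "Who did ... to ...?" puts focus on the recipient — here, "Yusuf".
So "only" ranges over recipients; the rest (Dmitri as agent and the transcript as thing and at the quarry as setting) is presupposed.
No listed fact shares that background with another recipient. Nothing contradicts the reply.
(Fact (2) would refute a reading with focus on the thing — but that is not what the question asks.)

0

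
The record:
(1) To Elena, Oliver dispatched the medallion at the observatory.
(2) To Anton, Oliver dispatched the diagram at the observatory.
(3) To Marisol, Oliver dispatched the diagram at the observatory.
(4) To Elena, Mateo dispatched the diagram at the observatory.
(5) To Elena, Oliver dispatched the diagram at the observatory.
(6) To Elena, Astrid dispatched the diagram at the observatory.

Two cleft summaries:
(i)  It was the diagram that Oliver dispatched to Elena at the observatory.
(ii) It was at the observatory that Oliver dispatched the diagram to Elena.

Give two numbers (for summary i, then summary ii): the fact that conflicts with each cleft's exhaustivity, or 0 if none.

1, 0

(i): focus "the diagram". Looking for same agent, recipient, setting (Oliver / Elena / at the observatory) with some other thing — fact (1) has the medallion there. Refuted.
(ii): focus "at the observatory". No fact shares same agent, thing, recipient (Oliver / the diagram / Elena) with a different setting. 0.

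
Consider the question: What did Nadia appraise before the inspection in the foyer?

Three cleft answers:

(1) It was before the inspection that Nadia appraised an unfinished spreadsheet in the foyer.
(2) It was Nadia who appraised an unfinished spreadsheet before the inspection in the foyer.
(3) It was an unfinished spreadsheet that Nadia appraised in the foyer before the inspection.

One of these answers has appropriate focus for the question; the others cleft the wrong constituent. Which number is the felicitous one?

The question word "what" targets the direct object.
Option (1) clefts "before the inspection" — the time, not what was asked.
Option (2) clefts "Nadia" — the subject (agent), not what was asked.
Option (3) clefts "an unfinished spreadsheet" — that matches what the question asks about.
So the congruent reply is (3).

3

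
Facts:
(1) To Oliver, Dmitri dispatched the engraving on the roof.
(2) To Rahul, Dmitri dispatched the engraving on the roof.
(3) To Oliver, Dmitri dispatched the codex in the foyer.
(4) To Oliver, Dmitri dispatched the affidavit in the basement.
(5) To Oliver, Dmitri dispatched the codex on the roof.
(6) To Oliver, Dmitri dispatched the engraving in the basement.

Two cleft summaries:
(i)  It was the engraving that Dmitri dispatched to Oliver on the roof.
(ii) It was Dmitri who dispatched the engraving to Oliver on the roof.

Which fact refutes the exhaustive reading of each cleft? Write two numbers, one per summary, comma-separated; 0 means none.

Summary (i) focuses "the engraving" (the thing); background same agent, recipient, setting (Dmitri / Oliver / on the roof). Fact (5) matches that background with thing = the codex — refutes (i).
Summary (ii) focuses "Dmitri" (the agent); background same thing, recipient, setting (the engraving / Oliver / on the roof). No fact matches that background with a different agent, so 0.

5, 0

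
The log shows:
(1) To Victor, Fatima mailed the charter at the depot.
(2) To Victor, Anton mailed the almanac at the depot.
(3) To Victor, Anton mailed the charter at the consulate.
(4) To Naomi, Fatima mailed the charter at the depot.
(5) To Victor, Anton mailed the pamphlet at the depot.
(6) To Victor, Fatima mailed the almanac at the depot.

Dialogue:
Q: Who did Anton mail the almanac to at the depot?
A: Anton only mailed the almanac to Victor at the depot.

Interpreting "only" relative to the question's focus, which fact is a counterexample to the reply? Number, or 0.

0

Answering "Who did ... to ...?" puts focus on the recipient — here, "Victor".
"Only" then excludes alternative recipients while the background — same agent, thing, setting (Anton / the almanac / at the depot) — is held fixed.
No fact keeps same agent, thing, setting (Anton / the almanac / at the depot) while changing the recipient; every other fact differs on something backgrounded. The reply stands.
(Fact (5) would refute a reading with focus on the thing — but that is not what the question asks.)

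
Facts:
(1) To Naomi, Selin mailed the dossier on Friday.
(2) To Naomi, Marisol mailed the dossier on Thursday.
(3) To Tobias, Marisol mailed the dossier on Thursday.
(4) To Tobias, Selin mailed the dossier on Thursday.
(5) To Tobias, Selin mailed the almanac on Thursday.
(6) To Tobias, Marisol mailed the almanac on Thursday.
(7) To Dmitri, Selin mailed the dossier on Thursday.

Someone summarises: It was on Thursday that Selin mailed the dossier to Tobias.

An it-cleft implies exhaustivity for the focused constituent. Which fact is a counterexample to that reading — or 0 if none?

Focus of the cleft: "on Thursday" (the setting). Presupposed background: agent = Selin, thing = the dossier, recipient = Tobias.
The exhaustive reading says no other setting fits that background.
Every other fact differs from the presupposition on some backgrounded slot, so none challenges the exhaustivity.

0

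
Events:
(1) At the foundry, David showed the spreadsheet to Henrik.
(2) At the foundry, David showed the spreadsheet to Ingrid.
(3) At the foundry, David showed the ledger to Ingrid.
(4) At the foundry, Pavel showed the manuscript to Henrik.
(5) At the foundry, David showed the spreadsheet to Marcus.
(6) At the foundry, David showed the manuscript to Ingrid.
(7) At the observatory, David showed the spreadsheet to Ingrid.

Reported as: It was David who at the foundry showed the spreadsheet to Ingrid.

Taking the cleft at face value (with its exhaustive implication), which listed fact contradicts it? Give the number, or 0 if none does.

0

Focus of the cleft: "David" (the agent). Presupposed background: the spreadsheet as thing and Ingrid as recipient and at the foundry as setting.
Exhaustivity: David is the only agent satisfying that background.
Every other fact differs from the presupposition on some backgrounded slot, so none challenges the exhaustivity.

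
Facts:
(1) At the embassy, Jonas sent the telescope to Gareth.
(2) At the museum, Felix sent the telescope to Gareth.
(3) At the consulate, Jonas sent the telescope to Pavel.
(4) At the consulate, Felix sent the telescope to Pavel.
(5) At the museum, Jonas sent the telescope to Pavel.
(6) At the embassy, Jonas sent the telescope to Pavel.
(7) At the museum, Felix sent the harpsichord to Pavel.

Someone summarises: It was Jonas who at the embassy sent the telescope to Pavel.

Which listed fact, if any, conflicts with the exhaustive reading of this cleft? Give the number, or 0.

The cleft puts "Jonas" in focus and presupposes the open proposition with same thing, recipient, setting (the telescope / Pavel / at the embassy).
The exhaustive reading says no other agent fits that background.
No listed fact matches the background with a different agent. Exhaustivity holds.

0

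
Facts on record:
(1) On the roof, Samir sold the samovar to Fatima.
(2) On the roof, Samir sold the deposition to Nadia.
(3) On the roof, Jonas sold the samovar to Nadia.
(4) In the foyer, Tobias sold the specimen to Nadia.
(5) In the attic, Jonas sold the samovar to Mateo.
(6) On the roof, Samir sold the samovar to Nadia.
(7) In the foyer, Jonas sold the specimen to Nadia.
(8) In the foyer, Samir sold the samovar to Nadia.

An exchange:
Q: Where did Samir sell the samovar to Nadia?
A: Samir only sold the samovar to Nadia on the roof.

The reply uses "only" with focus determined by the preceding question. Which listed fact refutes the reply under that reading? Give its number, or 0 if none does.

Answering "Where did ...?" puts focus on the setting — here, "on the roof".
"Only" then excludes alternative settings while the background — Samir as agent and the samovar as thing and Nadia as recipient — is held fixed.
Fact (8) shares the background with a different setting (in the foyer) — counterexample.
(Fact (2) would refute a reading with focus on the thing — but that is not what the question asks.)

8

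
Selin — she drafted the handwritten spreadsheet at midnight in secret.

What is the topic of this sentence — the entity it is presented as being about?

Selin

The construction explicitly marks "Selin" as what the sentence is about — the topic.
The remainder of the clause is the comment (what is said about the topic).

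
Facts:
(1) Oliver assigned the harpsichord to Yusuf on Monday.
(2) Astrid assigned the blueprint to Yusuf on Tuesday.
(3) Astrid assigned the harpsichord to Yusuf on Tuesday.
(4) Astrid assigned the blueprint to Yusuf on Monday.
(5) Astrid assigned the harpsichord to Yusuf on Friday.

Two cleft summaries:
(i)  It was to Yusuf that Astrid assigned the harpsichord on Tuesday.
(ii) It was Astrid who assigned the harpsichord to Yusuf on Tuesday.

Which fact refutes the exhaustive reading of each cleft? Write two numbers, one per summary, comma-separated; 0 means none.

0, 0

Summary (i) focuses "Yusuf" (the recipient); background same agent, thing, setting (Astrid / the harpsichord / on Tuesday). No fact matches that background with a different recipient, so 0.
Summary (ii) focuses "Astrid" (the agent); background same thing, recipient, setting (the harpsichord / Yusuf / on Tuesday). No fact matches that background with a different agent, so 0.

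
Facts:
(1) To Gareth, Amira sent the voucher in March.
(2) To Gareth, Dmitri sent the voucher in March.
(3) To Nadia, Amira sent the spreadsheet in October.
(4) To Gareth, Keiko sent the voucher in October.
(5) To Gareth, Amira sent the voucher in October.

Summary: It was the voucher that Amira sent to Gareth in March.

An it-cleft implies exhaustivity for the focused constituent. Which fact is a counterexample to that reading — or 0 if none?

0

The cleft puts "the voucher" in focus and presupposes the open proposition with same agent, recipient, setting (Amira / Gareth / in March).
Exhaustivity: the voucher is the only thing satisfying that background.
No listed fact matches the background with a different thing. Exhaustivity holds.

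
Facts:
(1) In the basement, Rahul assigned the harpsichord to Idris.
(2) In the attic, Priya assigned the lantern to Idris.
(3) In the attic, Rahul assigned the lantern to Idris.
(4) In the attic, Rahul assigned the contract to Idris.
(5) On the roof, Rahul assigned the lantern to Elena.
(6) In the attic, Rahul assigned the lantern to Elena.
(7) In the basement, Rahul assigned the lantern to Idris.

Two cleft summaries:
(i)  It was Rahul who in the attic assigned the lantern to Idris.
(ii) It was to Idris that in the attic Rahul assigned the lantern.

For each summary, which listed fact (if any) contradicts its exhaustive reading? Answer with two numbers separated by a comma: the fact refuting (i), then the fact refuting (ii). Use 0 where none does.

2, 6

Summary (i) focuses "Rahul" (the agent); background same thing, recipient, setting (the lantern / Idris / in the attic). Fact (2) matches that background with agent = Priya — refutes (i).
Summary (ii) focuses "Idris" (the recipient); background same agent, thing, setting (Rahul / the lantern / in the attic). Fact (6) matches that background with recipient = Elena — refutes (ii).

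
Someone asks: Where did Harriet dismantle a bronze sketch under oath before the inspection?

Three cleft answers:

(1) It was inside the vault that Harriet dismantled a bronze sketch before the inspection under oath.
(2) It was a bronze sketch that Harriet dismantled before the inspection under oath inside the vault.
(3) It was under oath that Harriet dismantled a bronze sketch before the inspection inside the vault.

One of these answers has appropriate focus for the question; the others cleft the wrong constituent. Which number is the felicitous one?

1

The question word "where" targets the location.
Option (1) clefts "inside the vault" — that matches what the question asks about.
Option (2) clefts "a bronze sketch" — the direct object, not what was asked.
Option (3) clefts "under oath" — the manner, not what was asked.
So the congruent reply is (1).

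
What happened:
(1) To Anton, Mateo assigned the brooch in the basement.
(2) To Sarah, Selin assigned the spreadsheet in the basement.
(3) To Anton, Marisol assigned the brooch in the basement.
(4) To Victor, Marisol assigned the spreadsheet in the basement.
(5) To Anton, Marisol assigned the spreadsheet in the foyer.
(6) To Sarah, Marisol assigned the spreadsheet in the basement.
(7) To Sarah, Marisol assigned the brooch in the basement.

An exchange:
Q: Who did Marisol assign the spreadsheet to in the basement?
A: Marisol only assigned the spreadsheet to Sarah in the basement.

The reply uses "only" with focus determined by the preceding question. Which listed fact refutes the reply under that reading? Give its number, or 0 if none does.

4

Answering "Who did ... to ...?" puts focus on the recipient — here, "Sarah".
"Only" then excludes alternative recipients while the background — agent = Marisol, thing = the spreadsheet, setting = in the basement — is held fixed.
Fact (4) keeps agent = Marisol, thing = the spreadsheet, setting = in the basement but has recipient = Victor; that refutes the reply.
(Fact (7) would refute a reading with focus on the thing — but that is not what the question asks.)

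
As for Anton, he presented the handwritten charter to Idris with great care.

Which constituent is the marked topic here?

The construction explicitly marks "Anton" as what the sentence is about — the topic.
The remainder of the clause is the comment (what is said about the topic).

Anton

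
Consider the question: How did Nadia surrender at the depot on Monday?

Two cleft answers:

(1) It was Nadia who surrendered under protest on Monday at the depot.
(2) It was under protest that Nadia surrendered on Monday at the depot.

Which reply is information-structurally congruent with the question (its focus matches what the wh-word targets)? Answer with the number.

2

The question word "how" targets the manner.
Option (1) clefts "Nadia" — the subject (agent), not what was asked.
Option (2) clefts "under protest" — that matches what the question asks about.
So the congruent reply is (2).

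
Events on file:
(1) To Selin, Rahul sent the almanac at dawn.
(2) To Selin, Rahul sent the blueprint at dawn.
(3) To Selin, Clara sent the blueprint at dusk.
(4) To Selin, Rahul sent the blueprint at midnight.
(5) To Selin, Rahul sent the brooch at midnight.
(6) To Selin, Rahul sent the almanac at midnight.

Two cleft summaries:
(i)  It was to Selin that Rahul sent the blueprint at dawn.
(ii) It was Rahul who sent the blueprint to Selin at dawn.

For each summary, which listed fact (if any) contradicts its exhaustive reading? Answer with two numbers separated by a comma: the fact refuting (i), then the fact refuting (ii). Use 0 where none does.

0, 0

Summary (i) focuses "Selin" (the recipient); background same agent, thing, setting (Rahul / the blueprint / at dawn). No fact matches that background with a different recipient, so 0.
Summary (ii) focuses "Rahul" (the agent); background same thing, recipient, setting (the blueprint / Selin / at dawn). No fact matches that background with a different agent, so 0.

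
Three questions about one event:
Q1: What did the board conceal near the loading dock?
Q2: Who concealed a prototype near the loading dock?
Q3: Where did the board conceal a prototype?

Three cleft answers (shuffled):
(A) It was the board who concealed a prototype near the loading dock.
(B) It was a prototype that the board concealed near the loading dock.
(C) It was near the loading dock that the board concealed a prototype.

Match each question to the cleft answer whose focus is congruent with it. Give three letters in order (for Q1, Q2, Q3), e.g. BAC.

BAC

Q1 asks about the direct object; cleft (B) focuses "a prototype", which is the direct object — so Q1 → B.
Q2 asks about the subject (agent); cleft (A) focuses "the board", which is the subject (agent) — so Q2 → A.
Q3 asks about the location; cleft (C) focuses "near the loading dock", which is the location — so Q3 → C.
Mapping: Q1→B, Q2→A, Q3→C.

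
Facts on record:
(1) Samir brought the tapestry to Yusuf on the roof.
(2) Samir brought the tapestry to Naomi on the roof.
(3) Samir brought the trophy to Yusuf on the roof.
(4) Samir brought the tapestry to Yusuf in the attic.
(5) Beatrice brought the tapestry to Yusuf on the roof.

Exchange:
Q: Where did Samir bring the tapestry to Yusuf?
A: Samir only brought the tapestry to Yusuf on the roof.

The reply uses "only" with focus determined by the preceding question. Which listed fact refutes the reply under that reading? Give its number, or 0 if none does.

The question "Where did ...?" targets the setting, so in the reply the focus falls on "on the roof".
So "only" ranges over settings; the rest (agent = Samir, thing = the tapestry, recipient = Yusuf) is presupposed.
Fact (4) shares the background with a different setting (in the attic) — counterexample.
(Fact (3) would refute a reading with focus on the thing — but that is not what the question asks.)

4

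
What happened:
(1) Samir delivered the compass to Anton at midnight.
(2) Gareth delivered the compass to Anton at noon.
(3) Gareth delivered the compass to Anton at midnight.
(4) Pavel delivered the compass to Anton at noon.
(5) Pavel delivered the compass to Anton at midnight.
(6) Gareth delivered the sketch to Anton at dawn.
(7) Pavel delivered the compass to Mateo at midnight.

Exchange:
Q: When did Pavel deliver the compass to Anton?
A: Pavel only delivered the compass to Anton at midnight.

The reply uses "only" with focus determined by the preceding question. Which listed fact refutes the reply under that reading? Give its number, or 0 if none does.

The question "When did ...?" targets the setting, so in the reply the focus falls on "at midnight".
So "only" ranges over settings; the rest (Pavel as agent and the compass as thing and Anton as recipient) is presupposed.
Fact (4) shares the background with a different setting (at noon) — counterexample.
(Fact (7) would refute a reading with focus on the recipient — but that is not what the question asks.)

4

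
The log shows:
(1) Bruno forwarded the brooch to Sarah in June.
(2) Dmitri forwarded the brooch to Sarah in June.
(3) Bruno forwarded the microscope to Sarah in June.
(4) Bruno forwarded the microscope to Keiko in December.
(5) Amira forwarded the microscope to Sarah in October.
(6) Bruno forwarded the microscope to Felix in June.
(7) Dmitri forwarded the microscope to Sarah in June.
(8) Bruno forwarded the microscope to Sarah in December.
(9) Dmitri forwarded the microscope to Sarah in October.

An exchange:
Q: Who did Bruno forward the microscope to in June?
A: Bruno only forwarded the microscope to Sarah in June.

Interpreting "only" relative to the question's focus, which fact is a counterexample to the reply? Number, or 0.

6

Answering "Who did ... to ...?" puts focus on the recipient — here, "Sarah".
"Only" then excludes alternative recipients while the background — agent = Bruno, thing = the microscope, setting = in June — is held fixed.
Fact (6) keeps agent = Bruno, thing = the microscope, setting = in June but has recipient = Felix; that refutes the reply.
(Fact (1) would refute a reading with focus on the thing — but that is not what the question asks.)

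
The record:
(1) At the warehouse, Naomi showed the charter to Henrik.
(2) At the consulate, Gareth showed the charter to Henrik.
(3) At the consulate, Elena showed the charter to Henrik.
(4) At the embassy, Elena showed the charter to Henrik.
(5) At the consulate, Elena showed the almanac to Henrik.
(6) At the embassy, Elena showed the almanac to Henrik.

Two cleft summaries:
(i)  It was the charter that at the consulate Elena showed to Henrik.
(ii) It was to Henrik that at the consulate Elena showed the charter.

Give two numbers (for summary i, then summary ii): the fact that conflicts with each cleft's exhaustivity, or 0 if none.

(i): focus "the charter". Looking for Elena as agent and Henrik as recipient and at the consulate as setting with some other thing — fact (5) has the almanac there. Refuted.
(ii): focus "Henrik". No fact shares Elena as agent and the charter as thing and at the consulate as setting with a different recipient. 0.

5, 0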